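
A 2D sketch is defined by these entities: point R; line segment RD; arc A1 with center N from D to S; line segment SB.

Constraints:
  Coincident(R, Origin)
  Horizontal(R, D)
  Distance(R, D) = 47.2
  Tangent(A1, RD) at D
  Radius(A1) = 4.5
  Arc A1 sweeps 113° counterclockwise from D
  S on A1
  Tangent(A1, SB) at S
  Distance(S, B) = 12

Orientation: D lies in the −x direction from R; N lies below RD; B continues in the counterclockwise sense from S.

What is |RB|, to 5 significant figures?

49.759

On A1, D sits at bearing 90° from N; a 113° counterclockwise sweep puts S at bearing 203°, so S = N + 4.5·(cos 203°, sin 203°) = (-51.342, -6.2583). Tangency of A1 to SB means the radius NS is perpendicular to SB, so SB runs along (−sin 203°, cos 203°); with |SB| = 12.0, B = (-46.653, -17.304). Then |RB| = |B − R| = 49.759.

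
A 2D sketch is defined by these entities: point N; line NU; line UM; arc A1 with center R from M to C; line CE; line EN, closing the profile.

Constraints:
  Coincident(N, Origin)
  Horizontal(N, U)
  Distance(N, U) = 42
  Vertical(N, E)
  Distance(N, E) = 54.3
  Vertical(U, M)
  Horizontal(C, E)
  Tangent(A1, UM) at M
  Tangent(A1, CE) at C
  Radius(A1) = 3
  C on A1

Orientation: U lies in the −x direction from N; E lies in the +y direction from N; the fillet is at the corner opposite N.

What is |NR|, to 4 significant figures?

64.44

N is at the origin; N and U share the same y with |NU| = 42.0 and U on the −x side, so U = (-42.00, 0.000). NE is vertical with |NE| = 54.3 and E on the +y side, so E = (0.000, 54.30). The virtual corner opposite N is at (-42.00, 54.30). The tangent condition forces RM to be normal to UM and tangency of A1 to CE means the radius RC is perpendicular to CE, with radius 3.0, so the center R sits 3.0 in from both sides at R = (-39.00, 51.30). Then |NR| = |R − N| = 64.44.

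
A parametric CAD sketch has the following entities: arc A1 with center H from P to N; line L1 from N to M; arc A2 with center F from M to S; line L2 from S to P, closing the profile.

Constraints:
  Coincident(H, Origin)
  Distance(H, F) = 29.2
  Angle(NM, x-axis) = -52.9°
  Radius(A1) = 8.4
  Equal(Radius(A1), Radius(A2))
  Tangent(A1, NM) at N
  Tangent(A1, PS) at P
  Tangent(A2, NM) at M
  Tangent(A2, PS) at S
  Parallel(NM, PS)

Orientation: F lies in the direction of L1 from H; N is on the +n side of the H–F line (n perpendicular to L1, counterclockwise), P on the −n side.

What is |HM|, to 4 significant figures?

30.38

The slot axis is L1's direction at -52.9°, so u = (cos -52.9°, sin -52.9°) = (0.6032, -0.7976) and n = (−sin -52.9°, cos -52.9°) = (0.7976, 0.6032). H is at the origin and F lies 29.2 along u from H, so F = 29.2·u = (17.61, -23.29). Tangency of A1 to both parallel lines with radius 8.4 puts N and P at H ± 8.4·n: N = (6.700, 5.067), P = (-6.700, -5.067). Equal radii place M and S the same way about F: M = F + 8.4·n = (24.31, -18.22), S = F − 8.4·n = (10.91, -28.36). Then |HM| = |M − H| = 30.38.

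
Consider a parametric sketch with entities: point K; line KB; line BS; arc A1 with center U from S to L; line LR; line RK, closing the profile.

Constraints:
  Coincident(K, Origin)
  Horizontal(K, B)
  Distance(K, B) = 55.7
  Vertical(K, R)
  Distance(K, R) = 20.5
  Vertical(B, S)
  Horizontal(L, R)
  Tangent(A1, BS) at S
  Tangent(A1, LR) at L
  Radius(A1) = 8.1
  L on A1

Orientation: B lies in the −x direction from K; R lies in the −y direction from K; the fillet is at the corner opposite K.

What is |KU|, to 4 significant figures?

49.19

K is at the origin; KB is horizontal with |KB| = 55.7 and B on the −x side, so B = (-55.70, 0.000). K and R share the same x with |KR| = 20.5 and R on the −y side, so R = (0.000, -20.50). The virtual corner opposite K is at (-55.70, -20.50). Tangency of A1 to BS means the radius US is perpendicular to BS and A1 meets LR tangentially, so UL is at right angles to LR, with radius 8.1, so the center U sits 8.1 in from both sides at U = (-47.60, -12.40). Then |KU| = |U − K| = 49.19.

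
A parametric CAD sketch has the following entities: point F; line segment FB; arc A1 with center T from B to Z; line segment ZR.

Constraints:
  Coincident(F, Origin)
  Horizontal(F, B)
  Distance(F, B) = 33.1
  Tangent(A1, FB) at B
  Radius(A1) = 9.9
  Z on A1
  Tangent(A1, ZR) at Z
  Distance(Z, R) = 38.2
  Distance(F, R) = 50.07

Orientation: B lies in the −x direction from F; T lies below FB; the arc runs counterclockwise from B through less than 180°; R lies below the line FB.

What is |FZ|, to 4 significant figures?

44.00

F is at the origin; FB is horizontal with |FB| = 33.1 and B on the −x side, so B = (-33.10, 0.000). Since A1 is tangent to FB there, TB ⟂ FB, so T = B + (0, -9.9) = (-33.10, -9.900). Since TZ ⟂ ZR (tangency), |TR| = √(9.9² + 38.2²) = 39.46 regardless of where Z sits on A1. So R lies on both circle(F, 50.07) and circle(T, 39.46); the below-FB intersection is R = (-18.46, -46.54). Z is the foot of the tangent from R: Z = (-41.08, -15.76).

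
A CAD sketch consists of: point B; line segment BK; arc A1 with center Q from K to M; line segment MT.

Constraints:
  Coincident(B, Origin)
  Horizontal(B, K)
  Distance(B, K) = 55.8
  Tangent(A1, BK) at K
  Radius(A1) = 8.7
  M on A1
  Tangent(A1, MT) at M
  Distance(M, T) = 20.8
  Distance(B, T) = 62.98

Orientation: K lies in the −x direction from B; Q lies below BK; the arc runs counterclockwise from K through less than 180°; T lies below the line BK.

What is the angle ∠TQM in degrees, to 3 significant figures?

67.3°

Checks: ∠(QK, KB) = 90.00° ✓; |QM| = 8.700 ✓; ∠(QM, MT) = 90.00° ✓; |MT| = 20.80 ✓; |BT| = 62.98 ✓.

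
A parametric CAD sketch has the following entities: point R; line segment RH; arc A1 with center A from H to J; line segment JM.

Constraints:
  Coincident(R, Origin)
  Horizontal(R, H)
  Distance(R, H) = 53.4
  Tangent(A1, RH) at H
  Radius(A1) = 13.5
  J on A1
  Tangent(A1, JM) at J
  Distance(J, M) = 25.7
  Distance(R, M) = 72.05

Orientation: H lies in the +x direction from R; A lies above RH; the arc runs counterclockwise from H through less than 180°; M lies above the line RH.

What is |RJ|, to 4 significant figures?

68.56

Checks: |AJ| = 13.50 ✓; ∠(AJ, JM) = 90.00° ✓; |JM| = 25.70 ✓; |RM| = 72.05 ✓.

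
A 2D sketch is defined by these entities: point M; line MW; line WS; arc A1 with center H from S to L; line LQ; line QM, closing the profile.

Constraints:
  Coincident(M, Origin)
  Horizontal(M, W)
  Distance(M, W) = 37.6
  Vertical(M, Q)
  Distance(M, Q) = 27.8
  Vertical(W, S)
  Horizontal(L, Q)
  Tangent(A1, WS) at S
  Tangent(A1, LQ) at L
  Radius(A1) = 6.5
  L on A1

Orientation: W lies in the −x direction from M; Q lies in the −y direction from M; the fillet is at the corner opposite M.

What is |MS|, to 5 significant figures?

43.214

M is at the origin; MW is horizontal with |MW| = 37.6 and W on the −x side, so W = (-37.600, 0.0000). MQ is vertical with |MQ| = 27.8 and Q on the −y side, so Q = (0.0000, -27.800). The virtual corner opposite M is at (-37.600, -27.800). A1 meets WS tangentially, so HS is at right angles to WS and since A1 is tangent to LQ there, HL ⟂ LQ, with radius 6.5, so the center H sits 6.5 in from both sides at H = (-31.100, -21.300). That places the tangent points at S = (-37.600, -21.300) on WS and L = (-31.100, -27.800) on LQ. Then |MS| = |S − M| = 43.214.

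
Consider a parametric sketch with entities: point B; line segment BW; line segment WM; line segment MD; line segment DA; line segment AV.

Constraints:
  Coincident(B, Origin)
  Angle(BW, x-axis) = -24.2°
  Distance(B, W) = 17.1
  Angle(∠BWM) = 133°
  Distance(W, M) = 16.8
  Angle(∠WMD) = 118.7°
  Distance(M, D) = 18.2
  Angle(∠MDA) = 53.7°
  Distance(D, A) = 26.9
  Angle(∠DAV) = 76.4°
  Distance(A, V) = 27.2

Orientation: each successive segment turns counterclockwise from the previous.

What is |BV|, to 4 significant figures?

32.61

B is at the origin; BW runs at -24.2° with length 17.1, so W = (15.60, -7.010). ∠BWM = 133.0° gives WM at 22.80° from the x-axis; with |WM| = 16.8, M = (31.08, -0.4994). ∠WMD = 118.7° gives MD at 84.10° from the x-axis; with |MD| = 18.2, D = (32.96, 17.60). ∠MDA = 53.7° gives DA at -149.6° from the x-axis; with |DA| = 26.9, A = (9.754, 3.992). ∠DAV = 76.4° gives AV at -46.00° from the x-axis; with |AV| = 27.2, V = (28.65, -15.57). Then |BV| = |V − B| = 32.61.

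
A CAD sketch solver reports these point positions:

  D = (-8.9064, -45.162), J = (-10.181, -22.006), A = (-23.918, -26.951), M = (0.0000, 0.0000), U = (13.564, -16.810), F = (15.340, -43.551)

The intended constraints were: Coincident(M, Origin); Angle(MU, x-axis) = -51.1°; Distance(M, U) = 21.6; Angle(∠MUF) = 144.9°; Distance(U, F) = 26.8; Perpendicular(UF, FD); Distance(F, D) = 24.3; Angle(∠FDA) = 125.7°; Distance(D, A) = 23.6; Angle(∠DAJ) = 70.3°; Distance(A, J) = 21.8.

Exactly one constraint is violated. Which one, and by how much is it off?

Distance(A, J) = 21.8 — off by 7.20.

M = (0.00, 0.00) ✓; MU at -51.10° ✓; |MU| = 21.60 ✓; ∠MUF = 144.9° ✓; |UF| = 26.80 ✓; ∠(UF, FD) = 90.00° ✓; |FD| = 24.30 ✓; ∠FDA = 125.7° ✓; |DA| = 23.60 ✓; ∠DAJ = 70.30° ✓; |AJ| = 14.60 ✗.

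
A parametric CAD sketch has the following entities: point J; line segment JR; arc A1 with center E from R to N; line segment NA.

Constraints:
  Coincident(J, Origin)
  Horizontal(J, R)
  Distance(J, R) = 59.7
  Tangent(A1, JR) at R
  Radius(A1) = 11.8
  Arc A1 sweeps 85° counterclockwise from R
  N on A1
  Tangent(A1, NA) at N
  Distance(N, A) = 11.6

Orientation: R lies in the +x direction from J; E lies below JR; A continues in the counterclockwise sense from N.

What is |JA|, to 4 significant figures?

51.97

J is at the origin; JR is horizontal with |JR| = 59.7 and R on the +x side, so R = (59.70, 0.000). A1 meets JR tangentially, so ER is at right angles to JR, so E = R + (0, -11.8) = (59.70, -11.80). On A1, R sits at bearing 90° from E; an 85° counterclockwise sweep puts N at bearing 175°, so N = E + 11.8·(cos 175°, sin 175°) = (47.94, -10.77). Since A1 is tangent to NA there, EN ⟂ NA, so NA runs along (−sin 175°, cos 175°); with |NA| = 11.6, A = (46.93, -22.33). Then |JA| = |A − J| = 51.97.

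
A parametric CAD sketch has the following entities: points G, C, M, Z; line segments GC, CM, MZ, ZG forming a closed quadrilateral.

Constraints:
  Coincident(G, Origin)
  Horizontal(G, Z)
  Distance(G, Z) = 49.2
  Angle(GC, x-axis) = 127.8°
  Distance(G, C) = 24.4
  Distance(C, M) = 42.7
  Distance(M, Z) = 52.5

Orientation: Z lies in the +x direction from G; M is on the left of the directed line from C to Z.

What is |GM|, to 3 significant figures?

48.1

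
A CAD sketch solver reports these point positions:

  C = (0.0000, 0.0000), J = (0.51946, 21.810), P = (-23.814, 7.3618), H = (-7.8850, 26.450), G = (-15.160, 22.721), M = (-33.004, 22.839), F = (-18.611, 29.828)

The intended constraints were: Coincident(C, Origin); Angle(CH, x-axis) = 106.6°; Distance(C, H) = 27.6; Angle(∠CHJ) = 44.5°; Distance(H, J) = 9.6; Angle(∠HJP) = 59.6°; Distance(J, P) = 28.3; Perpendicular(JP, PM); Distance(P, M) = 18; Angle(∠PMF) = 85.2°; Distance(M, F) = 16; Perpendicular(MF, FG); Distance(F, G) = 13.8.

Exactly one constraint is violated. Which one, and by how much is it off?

Distance(F, G) = 13.8 — off by 5.90.

C = (0.00, 0.00) ✓; CH at 106.6° ✓; |CH| = 27.60 ✓; ∠CHJ = 44.50° ✓; |HJ| = 9.600 ✓; ∠HJP = 59.60° ✓; |JP| = 28.30 ✓; ∠(JP, PM) = 90.00° ✓; |PM| = 18.00 ✓; ∠PMF = 85.20° ✓; |MF| = 16.00 ✓; ∠(MF, FG) = 90.00° ✓; |FG| = 7.901 ✗.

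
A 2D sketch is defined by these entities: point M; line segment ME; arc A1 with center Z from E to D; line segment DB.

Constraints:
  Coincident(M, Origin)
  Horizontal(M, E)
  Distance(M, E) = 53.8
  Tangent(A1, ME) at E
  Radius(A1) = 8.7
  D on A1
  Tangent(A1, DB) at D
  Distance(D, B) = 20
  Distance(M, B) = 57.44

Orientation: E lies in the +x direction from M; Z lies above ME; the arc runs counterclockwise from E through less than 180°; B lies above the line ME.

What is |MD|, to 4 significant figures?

62.37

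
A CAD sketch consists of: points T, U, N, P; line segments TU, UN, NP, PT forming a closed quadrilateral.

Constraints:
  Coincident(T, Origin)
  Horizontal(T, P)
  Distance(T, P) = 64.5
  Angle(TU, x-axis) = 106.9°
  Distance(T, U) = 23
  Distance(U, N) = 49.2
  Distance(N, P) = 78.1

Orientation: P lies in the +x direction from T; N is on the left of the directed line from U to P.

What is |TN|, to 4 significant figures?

66.62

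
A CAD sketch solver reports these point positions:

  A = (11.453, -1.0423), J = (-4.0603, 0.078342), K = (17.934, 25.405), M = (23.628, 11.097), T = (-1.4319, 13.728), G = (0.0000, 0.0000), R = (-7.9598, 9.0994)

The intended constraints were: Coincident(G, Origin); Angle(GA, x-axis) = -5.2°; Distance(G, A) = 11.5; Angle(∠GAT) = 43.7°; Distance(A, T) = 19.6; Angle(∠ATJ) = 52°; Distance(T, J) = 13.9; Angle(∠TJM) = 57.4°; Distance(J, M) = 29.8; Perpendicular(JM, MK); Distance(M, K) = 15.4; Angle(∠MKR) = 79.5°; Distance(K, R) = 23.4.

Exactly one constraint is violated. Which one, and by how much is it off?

Distance(K, R) = 23.4 — off by 7.20.

G = (0.00, 0.00) ✓; GA at -5.200° ✓; |GA| = 11.50 ✓; ∠GAT = 43.70° ✓; |AT| = 19.60 ✓; ∠ATJ = 52.00° ✓; |TJ| = 13.90 ✓; ∠TJM = 57.40° ✓; |JM| = 29.80 ✓; ∠(JM, MK) = 90.00° ✓; |MK| = 15.40 ✓; ∠MKR = 79.50° ✓; |KR| = 30.60 ✗.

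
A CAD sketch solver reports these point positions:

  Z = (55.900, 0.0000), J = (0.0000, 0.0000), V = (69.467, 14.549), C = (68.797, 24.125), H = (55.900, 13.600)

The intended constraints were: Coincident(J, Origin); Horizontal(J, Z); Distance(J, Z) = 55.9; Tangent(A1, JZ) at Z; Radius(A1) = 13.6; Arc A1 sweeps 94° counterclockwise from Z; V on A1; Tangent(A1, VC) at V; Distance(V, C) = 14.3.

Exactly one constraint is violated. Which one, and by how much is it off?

Distance(V, C) = 14.3 — off by 4.70.

J = (0.00, 0.00) ✓; J.y = 0.00, Z.y = 0.00 ✓; |JZ| = 55.90 ✓; ∠(HZ, ZJ) = 90.00° ✓; |HZ| = 13.60 ✓; bearing(H→V) − bearing(H→Z) = 94.00° ✓; |HV| = 13.60 ✓; ∠(HV, VC) = 90.00° ✓; |VC| = 9.599 ✗.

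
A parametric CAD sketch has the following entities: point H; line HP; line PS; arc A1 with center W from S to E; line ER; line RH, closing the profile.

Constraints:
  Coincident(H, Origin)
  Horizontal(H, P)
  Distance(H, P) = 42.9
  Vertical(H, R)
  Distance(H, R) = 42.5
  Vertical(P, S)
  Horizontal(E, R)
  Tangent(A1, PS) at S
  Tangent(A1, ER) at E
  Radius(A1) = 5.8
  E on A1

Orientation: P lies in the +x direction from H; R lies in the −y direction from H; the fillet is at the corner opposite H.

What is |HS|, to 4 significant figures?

56.46

H is at the origin; H and P share the same y with |HP| = 42.9 and P on the +x side, so P = (42.90, 0.000). HR is vertical with |HR| = 42.5 and R on the −y side, so R = (0.000, -42.50). The virtual corner opposite H is at (42.90, -42.50). A1 meets PS tangentially, so WS is at right angles to PS and since A1 is tangent to ER there, WE ⟂ ER, with radius 5.8, so the center W sits 5.8 in from both sides at W = (37.10, -36.70). That places the tangent points at S = (42.90, -36.70) on PS and E = (37.10, -42.50) on ER. Then |HS| = |S − H| = 56.46.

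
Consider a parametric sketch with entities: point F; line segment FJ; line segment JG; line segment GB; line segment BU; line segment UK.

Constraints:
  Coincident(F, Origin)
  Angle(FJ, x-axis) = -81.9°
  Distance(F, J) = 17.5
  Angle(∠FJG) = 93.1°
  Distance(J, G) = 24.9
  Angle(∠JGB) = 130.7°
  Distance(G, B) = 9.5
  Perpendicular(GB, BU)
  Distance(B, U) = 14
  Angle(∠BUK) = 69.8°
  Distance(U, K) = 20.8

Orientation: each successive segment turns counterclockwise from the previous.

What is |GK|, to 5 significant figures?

12.120

F is at the origin; FJ runs at -81.9° with length 17.5, so J = (2.4658, -17.325). ∠FJG = 93.1° gives JG at 5.0000° from the x-axis; with |JG| = 24.9, G = (27.271, -15.155). ∠JGB = 130.7° gives GB at 54.300° from the x-axis; with |GB| = 9.5, B = (32.815, -7.4404). The perpendicularity gives BU at right angles to GB, so BU runs at 144.30°; with |BU| = 14.0, U = (21.445, 0.72913). ∠BUK = 69.8° gives UK at -105.50° from the x-axis; with |UK| = 20.8, K = (15.887, -19.314). Then |GK| = |K − G| = 12.120.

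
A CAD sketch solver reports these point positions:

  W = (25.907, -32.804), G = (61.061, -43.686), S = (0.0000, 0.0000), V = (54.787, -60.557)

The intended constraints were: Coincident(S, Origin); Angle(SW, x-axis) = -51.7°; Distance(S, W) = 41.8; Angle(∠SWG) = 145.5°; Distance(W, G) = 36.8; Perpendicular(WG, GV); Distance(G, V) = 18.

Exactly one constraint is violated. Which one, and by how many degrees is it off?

Perpendicular(WG, GV) — off by 3.20°.

S = (0.00, 0.00) ✓; SW at -51.70° ✓; |SW| = 41.80 ✓; ∠SWG = 145.5° ✓; |WG| = 36.80 ✓; ∠(WG, GV) = 93.20° ✗; |GV| = 18.00 ✓.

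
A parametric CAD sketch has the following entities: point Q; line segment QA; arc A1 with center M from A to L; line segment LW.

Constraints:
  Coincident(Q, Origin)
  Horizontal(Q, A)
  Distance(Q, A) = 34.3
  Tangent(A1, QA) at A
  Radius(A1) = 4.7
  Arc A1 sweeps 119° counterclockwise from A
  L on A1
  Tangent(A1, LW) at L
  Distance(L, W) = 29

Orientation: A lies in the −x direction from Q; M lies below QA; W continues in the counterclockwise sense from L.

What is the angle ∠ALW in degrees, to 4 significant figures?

120.5°

Q is at the origin; QA is horizontal with |QA| = 34.3 and A on the −x side, so A = (-34.30, 0.000). The tangent condition forces MA to be normal to QA, so M = A + (0, -4.7) = (-34.30, -4.700). On A1, A sits at bearing 90° from M; a 119° counterclockwise sweep puts L at bearing 209°, so L = M + 4.7·(cos 209°, sin 209°) = (-38.41, -6.979). A1 meets LW tangentially, so ML is at right angles to LW, so LW runs along (−sin 209°, cos 209°); with |LW| = 29.0, W = (-24.35, -32.34). Then cos ∠ALW = LA·LW / (|LA||LW|), giving 120.5°.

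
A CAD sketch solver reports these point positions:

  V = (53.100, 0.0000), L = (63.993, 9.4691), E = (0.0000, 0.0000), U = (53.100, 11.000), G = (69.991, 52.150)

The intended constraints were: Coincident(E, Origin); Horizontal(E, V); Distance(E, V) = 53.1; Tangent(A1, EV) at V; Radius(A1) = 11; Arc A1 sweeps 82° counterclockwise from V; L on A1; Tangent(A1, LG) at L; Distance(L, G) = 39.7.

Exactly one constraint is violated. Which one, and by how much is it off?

Distance(L, G) = 39.7 — off by 3.40.

E = (0.00, 0.00) ✓; E.y = 0.00, V.y = 0.00 ✓; |EV| = 53.10 ✓; ∠(UV, VE) = 90.00° ✓; |UV| = 11.00 ✓; bearing(U→L) − bearing(U→V) = 82.00° ✓; |UL| = 11.00 ✓; ∠(UL, LG) = 90.00° ✓; |LG| = 43.10 ✗.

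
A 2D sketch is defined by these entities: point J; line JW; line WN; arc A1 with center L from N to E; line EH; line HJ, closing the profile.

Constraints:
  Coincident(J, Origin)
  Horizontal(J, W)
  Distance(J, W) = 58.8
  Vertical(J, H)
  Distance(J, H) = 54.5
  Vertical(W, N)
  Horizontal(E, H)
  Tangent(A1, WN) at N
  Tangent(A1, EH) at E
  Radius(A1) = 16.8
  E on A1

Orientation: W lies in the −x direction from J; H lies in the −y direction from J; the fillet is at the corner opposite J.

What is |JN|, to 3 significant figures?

69.8

The virtual corner opposite J is at (-58.8, -54.5). The tangent condition forces LN to be normal to WN and A1 meets EH tangentially, so LE is at right angles to EH, with radius 16.8, so the center L sits 16.8 in from both sides at L = (-42.0, -37.7). That places the tangent points at N = (-58.8, -37.7) on WN and E = (-42.0, -54.5) on EH. Then |JN| = |N − J| = 69.8.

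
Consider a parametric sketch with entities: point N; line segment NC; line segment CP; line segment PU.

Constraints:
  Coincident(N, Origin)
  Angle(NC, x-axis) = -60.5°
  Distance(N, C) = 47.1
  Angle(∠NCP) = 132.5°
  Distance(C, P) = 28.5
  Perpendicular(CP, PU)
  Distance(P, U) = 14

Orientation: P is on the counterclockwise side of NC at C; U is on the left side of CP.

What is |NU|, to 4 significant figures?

63.78

∠NCP = 132.5°, so CP runs at -60.5° + (180° − 132.5°) = -13.00° from the x-axis; with |CP| = 28.5, P = C + 28.5·(cos -13.00°, sin -13.00°) = (50.96, -47.40). The perpendicularity gives PU at right angles to CP; with |PU| = 14.0 on the left of CP, U = P + 14.0·(0.2250, 0.9744) = (54.11, -33.76). Then |NU| = |U − N| = 63.78.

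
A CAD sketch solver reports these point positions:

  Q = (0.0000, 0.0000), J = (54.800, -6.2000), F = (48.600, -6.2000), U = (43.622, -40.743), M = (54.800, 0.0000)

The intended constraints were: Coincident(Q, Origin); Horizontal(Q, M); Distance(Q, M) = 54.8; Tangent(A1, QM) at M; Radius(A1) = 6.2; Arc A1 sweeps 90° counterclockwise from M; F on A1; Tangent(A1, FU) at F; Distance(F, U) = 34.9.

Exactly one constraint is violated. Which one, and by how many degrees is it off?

Tangent(A1, FU) at F — off by 8.20°.

Q = (0.00, 0.00) ✓; Q.y = 0.00, M.y = 0.00 ✓; |QM| = 54.80 ✓; ∠(JM, MQ) = 90.00° ✓; |JM| = 6.200 ✓; bearing(J→F) − bearing(J→M) = 90.00° ✓; |JF| = 6.200 ✓; ∠(JF, FU) = 98.20° ✗; |FU| = 34.90 ✓.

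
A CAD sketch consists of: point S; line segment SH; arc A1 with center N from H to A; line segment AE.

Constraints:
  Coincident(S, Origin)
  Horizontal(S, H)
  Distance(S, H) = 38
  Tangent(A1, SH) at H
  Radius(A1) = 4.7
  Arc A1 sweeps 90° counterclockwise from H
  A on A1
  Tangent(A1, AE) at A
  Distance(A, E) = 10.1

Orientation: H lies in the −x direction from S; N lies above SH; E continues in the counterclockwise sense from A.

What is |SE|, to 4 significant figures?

36.44

S is at the origin; S and H share the same y with |SH| = 38.0 and H on the −x side, so H = (-38.00, 0.000). A1 meets SH tangentially, so NH is at right angles to SH, so N = H + (0, 4.7) = (-38.00, 4.700). On A1, H sits at bearing -90° from N; a 90° counterclockwise sweep puts A at bearing 0°, so A = N + 4.7·(cos 0°, sin 0°) = (-33.30, 4.700). Since A1 is tangent to AE there, NA ⟂ AE, so AE runs along (−sin 0°, cos 0°); with |AE| = 10.1, E = (-33.30, 14.80). Then |SE| = |E − S| = 36.44.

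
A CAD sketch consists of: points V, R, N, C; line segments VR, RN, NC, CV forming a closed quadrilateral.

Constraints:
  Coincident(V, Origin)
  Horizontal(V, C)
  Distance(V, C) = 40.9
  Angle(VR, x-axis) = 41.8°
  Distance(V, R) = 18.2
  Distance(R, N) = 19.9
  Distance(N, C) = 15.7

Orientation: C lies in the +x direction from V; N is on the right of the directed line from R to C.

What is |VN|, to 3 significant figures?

25.9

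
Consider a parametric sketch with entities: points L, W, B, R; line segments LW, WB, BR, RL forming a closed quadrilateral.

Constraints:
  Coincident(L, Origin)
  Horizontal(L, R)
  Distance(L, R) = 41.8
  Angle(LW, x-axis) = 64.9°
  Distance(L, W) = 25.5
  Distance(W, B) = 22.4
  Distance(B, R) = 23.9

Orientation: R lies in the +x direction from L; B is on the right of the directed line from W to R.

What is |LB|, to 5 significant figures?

18.070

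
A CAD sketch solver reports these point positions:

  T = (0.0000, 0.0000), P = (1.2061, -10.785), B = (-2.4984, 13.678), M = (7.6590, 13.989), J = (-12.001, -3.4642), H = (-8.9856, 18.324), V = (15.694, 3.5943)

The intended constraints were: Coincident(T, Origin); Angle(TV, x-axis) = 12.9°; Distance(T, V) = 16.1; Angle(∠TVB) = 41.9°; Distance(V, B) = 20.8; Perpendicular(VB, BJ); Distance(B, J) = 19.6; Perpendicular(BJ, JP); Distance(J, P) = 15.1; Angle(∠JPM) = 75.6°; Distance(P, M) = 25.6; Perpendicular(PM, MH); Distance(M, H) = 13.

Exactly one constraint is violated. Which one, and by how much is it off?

Distance(M, H) = 13 — off by 4.20.

T = (0.00, 0.00) ✓; TV at 12.90° ✓; |TV| = 16.10 ✓; ∠TVB = 41.90° ✓; |VB| = 20.80 ✓; ∠(VB, BJ) = 90.00° ✓; |BJ| = 19.60 ✓; ∠(BJ, JP) = 90.00° ✓; |JP| = 15.10 ✓; ∠JPM = 75.60° ✓; |PM| = 25.60 ✓; ∠(PM, MH) = 90.00° ✓; |MH| = 17.20 ✗.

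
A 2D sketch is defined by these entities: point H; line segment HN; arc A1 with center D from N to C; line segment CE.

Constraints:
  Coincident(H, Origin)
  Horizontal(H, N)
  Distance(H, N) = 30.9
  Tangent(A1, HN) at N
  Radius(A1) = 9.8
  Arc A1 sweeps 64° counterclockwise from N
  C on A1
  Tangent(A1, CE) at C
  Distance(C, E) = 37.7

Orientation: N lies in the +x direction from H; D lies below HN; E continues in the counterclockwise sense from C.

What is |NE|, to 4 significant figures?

46.83

H is at the origin; HN is horizontal with |HN| = 30.9 and N on the +x side, so N = (30.90, 0.000). Since A1 is tangent to HN there, DN ⟂ HN, so D = N + (0, -9.8) = (30.90, -9.800). On A1, N sits at bearing 90° from D; a 64° counterclockwise sweep puts C at bearing 154°, so C = D + 9.8·(cos 154°, sin 154°) = (22.09, -5.504). A1 meets CE tangentially, so DC is at right angles to CE, so CE runs along (−sin 154°, cos 154°); with |CE| = 37.7, E = (5.565, -39.39). Then |NE| = |E − N| = 46.83.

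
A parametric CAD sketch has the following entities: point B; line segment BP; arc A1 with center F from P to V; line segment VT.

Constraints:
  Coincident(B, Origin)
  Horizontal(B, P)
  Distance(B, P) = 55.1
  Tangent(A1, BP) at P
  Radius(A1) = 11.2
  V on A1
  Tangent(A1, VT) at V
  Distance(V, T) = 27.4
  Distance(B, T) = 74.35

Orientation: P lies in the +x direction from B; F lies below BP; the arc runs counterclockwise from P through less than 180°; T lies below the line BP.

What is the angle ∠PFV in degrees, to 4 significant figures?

127.3°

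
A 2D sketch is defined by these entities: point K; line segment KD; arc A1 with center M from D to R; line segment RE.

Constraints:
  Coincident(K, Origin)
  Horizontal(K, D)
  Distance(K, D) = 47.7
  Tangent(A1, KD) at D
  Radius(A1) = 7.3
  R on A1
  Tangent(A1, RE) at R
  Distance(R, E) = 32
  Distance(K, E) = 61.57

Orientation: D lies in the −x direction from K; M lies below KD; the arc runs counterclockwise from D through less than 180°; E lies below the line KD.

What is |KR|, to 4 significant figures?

55.52

K is at the origin; K and D share the same y with |KD| = 47.7 and D on the −x side, so D = (-47.70, 0.000). A1 meets KD tangentially, so MD is at right angles to KD, so M = D + (0, -7.3) = (-47.70, -7.300). Since MR ⟂ RE (tangency), |ME| = √(7.3² + 32.0²) = 32.82 regardless of where R sits on A1. So E lies on both circle(K, 61.57) and circle(M, 32.82); the below-KD intersection is E = (-46.71, -40.11). R is the foot of the tangent from E: R = (-54.77, -9.137).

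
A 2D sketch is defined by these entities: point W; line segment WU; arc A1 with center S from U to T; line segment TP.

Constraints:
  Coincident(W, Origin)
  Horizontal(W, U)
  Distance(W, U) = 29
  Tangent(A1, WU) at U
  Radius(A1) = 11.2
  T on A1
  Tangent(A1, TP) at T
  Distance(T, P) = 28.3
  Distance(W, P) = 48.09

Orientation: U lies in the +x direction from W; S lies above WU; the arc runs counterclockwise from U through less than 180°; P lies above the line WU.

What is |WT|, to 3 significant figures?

42.2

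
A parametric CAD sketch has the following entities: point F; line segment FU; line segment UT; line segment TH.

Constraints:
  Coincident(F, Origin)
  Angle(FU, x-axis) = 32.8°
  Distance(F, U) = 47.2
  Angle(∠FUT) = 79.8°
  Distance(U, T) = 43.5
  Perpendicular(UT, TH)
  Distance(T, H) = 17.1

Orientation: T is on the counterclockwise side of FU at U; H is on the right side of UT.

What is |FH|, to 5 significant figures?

72.623

∠FUT = 79.8°, so UT runs at 32.8° + (180° − 79.8°) = 133.00° from the x-axis; with |UT| = 43.5, T = U + 43.5·(cos 133.00°, sin 133.00°) = (10.008, 57.383). UT is perpendicular to TH; with |TH| = 17.1 on the right of UT, H = T + 17.1·(0.73135, 0.68200) = (22.514, 69.045). Then |FH| = |H − F| = 72.623.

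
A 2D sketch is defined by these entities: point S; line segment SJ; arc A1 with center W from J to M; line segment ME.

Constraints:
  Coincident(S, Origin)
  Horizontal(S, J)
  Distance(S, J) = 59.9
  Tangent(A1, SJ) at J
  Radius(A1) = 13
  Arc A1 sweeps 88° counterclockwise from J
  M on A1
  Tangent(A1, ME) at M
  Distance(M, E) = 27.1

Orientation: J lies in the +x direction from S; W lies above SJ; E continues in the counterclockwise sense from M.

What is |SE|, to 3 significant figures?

83.8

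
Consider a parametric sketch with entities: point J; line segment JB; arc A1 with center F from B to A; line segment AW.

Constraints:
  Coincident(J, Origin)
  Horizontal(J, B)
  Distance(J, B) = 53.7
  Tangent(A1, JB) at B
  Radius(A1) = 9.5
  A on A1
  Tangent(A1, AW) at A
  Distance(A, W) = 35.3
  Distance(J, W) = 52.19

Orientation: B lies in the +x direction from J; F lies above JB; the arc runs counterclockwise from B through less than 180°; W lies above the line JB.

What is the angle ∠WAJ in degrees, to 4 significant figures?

56.94°

Checks: ∠(FB, BJ) = 90.00° ✓; |FB| = 9.500 ✓; |FA| = 9.500 ✓; ∠(FA, AW) = 90.00° ✓; |AW| = 35.30 ✓; |JW| = 52.19 ✓.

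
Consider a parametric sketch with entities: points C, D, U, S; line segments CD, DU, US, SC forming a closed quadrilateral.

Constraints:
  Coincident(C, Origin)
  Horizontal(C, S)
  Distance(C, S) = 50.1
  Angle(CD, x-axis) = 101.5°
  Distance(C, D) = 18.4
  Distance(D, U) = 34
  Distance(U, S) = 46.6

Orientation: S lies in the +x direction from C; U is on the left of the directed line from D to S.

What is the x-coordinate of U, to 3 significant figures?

23.6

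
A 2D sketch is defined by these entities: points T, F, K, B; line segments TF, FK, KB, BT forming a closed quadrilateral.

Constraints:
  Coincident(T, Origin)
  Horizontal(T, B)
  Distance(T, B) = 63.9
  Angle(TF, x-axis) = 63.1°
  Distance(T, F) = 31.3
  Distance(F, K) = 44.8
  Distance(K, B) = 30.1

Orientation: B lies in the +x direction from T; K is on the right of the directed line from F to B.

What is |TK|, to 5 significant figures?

37.679

T is at the origin; T and B share the same y with |TB| = 63.9 and B in +x, so B = (63.9, 0). TF runs at 63.1° with |TF| = 31.3, so F = (14.161, 27.913). K is determined by |FK| = 44.8 and |KB| = 30.1 together: it lies at the intersection of circle(F, 44.8) and circle(B, 30.1). With |FB| = 57.036, the foot of the radical line on FB is 38.170 from F and the perpendicular offset is √(44.8² − 38.170²) = 23.454. Taking the right-of-FB solution: K = (35.969, -11.220).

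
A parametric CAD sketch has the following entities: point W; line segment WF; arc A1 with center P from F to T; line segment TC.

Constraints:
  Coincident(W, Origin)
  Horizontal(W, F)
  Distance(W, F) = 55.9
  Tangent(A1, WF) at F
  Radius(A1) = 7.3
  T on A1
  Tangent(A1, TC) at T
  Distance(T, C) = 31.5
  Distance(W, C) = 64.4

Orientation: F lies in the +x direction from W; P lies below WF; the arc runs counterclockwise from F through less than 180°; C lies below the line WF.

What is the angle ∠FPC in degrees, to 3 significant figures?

171°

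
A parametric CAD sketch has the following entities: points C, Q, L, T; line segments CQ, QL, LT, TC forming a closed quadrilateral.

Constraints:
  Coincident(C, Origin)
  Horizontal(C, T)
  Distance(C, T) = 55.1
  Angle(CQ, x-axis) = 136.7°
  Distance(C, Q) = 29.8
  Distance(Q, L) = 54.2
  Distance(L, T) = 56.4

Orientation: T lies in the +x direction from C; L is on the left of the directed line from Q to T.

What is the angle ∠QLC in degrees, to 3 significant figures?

32.0°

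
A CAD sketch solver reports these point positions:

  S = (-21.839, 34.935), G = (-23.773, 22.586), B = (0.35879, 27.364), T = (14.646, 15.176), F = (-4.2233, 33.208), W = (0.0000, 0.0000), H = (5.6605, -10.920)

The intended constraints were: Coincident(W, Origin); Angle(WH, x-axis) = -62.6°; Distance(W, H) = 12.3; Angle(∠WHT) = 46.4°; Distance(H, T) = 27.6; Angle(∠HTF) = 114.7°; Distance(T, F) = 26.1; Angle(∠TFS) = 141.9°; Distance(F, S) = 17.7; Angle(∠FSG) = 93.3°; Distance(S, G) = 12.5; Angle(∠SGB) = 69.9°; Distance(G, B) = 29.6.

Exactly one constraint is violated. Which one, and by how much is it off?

Distance(G, B) = 29.6 — off by 5.00.

W = (0.00, 0.00) ✓; WH at -62.60° ✓; |WH| = 12.30 ✓; ∠WHT = 46.40° ✓; |HT| = 27.60 ✓; ∠HTF = 114.7° ✓; |TF| = 26.10 ✓; ∠TFS = 141.9° ✓; |FS| = 17.70 ✓; ∠FSG = 93.30° ✓; |SG| = 12.50 ✓; ∠SGB = 69.90° ✓; |GB| = 24.60 ✗.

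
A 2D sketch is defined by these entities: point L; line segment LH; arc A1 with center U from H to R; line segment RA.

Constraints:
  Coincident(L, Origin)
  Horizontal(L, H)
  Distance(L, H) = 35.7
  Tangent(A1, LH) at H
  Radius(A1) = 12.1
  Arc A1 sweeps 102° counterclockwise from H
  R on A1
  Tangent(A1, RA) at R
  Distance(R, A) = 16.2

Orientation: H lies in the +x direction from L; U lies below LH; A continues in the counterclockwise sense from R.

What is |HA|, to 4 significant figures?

31.62

L is at the origin; LH is horizontal with |LH| = 35.7 and H on the +x side, so H = (35.70, 0.000). Tangency of A1 to LH means the radius UH is perpendicular to LH, so U = H + (0, -12.1) = (35.70, -12.10). On A1, H sits at bearing 90° from U; a 102° counterclockwise sweep puts R at bearing 192°, so R = U + 12.1·(cos 192°, sin 192°) = (23.86, -14.62). Since A1 is tangent to RA there, UR ⟂ RA, so RA runs along (−sin 192°, cos 192°); with |RA| = 16.2, A = (27.23, -30.46). Then |HA| = |A − H| = 31.62.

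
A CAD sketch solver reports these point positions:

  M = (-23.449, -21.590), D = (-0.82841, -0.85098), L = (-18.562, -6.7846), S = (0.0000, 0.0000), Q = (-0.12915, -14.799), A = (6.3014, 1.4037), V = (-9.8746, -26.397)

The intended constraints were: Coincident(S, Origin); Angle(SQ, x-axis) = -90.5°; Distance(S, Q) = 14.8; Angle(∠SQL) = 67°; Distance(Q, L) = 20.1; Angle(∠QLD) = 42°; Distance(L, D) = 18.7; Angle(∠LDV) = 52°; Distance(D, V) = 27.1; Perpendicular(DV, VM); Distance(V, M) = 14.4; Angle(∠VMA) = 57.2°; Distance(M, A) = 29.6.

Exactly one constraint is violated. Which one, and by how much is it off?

Distance(M, A) = 29.6 — off by 8.00.

S = (0.00, 0.00) ✓; SQ at -90.50° ✓; |SQ| = 14.80 ✓; ∠SQL = 67.00° ✓; |QL| = 20.10 ✓; ∠QLD = 42.00° ✓; |LD| = 18.70 ✓; ∠LDV = 52.00° ✓; |DV| = 27.10 ✓; ∠(DV, VM) = 90.00° ✓; |VM| = 14.40 ✓; ∠VMA = 57.20° ✓; |MA| = 37.60 ✗.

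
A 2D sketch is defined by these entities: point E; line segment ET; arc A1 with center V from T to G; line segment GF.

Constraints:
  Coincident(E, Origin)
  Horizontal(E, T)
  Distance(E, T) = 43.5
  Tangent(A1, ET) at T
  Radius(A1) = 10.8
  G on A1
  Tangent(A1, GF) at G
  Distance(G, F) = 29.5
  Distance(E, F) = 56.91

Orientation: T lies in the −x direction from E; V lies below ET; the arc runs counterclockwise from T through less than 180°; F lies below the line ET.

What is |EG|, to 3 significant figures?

55.3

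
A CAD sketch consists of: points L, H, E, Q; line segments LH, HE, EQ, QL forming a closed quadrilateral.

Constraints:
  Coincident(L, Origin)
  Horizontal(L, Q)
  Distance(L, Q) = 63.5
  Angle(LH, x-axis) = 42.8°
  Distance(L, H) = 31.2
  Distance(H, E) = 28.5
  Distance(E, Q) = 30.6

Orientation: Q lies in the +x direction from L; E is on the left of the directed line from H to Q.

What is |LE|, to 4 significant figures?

57.74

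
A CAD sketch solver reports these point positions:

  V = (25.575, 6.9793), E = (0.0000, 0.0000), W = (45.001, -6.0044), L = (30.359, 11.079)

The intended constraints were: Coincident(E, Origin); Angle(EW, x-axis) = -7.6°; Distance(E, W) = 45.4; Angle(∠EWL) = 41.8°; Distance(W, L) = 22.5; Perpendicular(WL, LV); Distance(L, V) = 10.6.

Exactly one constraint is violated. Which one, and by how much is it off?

Distance(L, V) = 10.6 — off by 4.30.

E = (0.00, 0.00) ✓; EW at -7.600° ✓; |EW| = 45.40 ✓; ∠EWL = 41.80° ✓; |WL| = 22.50 ✓; ∠(WL, LV) = 90.00° ✓; |LV| = 6.300 ✗.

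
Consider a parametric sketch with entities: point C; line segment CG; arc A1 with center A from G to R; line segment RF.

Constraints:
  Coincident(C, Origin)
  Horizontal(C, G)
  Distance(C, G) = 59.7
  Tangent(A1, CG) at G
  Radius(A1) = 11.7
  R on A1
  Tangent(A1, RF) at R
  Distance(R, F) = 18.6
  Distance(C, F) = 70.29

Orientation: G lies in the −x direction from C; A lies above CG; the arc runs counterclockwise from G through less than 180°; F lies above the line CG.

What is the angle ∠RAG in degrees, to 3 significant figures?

128°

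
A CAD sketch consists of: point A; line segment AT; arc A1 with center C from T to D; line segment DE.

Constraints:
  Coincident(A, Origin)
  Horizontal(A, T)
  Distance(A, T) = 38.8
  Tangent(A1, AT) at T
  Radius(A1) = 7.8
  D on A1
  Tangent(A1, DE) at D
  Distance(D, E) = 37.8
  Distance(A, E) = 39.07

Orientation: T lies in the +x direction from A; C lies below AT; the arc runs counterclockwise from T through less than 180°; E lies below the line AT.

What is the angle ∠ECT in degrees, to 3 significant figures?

139°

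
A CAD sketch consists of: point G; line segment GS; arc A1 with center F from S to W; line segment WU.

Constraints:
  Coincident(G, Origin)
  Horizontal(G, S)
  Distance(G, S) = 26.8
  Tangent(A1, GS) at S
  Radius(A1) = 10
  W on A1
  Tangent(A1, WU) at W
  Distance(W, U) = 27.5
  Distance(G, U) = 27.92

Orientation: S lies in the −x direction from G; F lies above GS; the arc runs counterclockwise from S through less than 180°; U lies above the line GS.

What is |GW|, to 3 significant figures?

19.0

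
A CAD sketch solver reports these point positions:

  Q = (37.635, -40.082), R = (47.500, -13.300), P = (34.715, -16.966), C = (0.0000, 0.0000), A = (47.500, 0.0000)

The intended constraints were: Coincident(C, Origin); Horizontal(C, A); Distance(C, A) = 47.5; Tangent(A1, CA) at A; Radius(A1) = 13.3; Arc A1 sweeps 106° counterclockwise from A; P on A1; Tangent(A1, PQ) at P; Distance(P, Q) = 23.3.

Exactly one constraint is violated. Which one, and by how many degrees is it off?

Tangent(A1, PQ) at P — off by 8.80°.

C = (0.00, 0.00) ✓; C.y = 0.00, A.y = 0.00 ✓; |CA| = 47.50 ✓; ∠(RA, AC) = 90.00° ✓; |RA| = 13.30 ✓; bearing(R→P) − bearing(R→A) = 106.0° ✓; |RP| = 13.30 ✓; ∠(RP, PQ) = 98.80° ✗; |PQ| = 23.30 ✓.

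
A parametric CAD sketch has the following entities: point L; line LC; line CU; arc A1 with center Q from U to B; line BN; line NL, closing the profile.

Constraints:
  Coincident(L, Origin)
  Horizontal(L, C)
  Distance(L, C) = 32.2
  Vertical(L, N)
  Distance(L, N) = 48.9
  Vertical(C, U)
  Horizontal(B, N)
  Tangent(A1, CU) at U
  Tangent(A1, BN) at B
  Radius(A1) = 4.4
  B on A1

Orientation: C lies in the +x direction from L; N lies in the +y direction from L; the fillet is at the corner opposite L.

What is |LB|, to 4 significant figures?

56.25

L is at the origin; LC is horizontal with |LC| = 32.2 and C on the +x side, so C = (32.20, 0.000). LN is vertical with |LN| = 48.9 and N on the +y side, so N = (0.000, 48.90). The virtual corner opposite L is at (32.20, 48.90). The tangent condition forces QU to be normal to CU and the tangent condition forces QB to be normal to BN, with radius 4.4, so the center Q sits 4.4 in from both sides at Q = (27.80, 44.50). That places the tangent points at U = (32.20, 44.50) on CU and B = (27.80, 48.90) on BN. Then |LB| = |B − L| = 56.25.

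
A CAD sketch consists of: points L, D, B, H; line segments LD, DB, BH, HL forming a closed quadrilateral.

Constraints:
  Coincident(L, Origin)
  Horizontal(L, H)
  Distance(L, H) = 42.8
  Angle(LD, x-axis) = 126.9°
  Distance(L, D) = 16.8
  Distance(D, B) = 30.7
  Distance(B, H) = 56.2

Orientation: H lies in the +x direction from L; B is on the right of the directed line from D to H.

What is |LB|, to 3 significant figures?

20.3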